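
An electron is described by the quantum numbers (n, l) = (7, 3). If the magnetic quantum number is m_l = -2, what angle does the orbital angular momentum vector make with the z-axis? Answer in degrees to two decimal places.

|L|² = l(l+1)ℏ² = 12ℏ², so |L| = 2√3 ℏ.
L_z = m_l ℏ = −2ℏ.
cos θ = L_z/|L| = -2/√12, so θ ≈ 125.26°.

θ ≈ 125.26°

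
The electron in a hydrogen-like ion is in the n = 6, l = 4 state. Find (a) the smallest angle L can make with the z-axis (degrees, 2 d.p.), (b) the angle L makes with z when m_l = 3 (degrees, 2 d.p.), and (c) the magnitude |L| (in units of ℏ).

cos θ_min = 4/√20, so θ_min ≈ 26.57°.
For m_l = 3: cos θ = 3/√20, θ ≈ 47.87°.
|L| = ℏ√(4·5) = 2√5 ℏ ≈ 4.472ℏ.

θ_min ≈ 26.57°; θ(m_l=3) ≈ 47.87°; |L| = 2√5 ℏ ≈ 4.472ℏ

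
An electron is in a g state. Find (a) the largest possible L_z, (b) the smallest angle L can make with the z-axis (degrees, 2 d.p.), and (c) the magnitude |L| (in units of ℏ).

G corresponds to l = 4.
L_z,max = lℏ = 4ℏ.
cos θ_min = 4/√20, so θ_min ≈ 26.57°.
|L| = ℏ√(4·5) = 2√5 ℏ ≈ 4.472ℏ.

L_z,max = 4ℏ; θ_min ≈ 26.57°; |L| = 2√5 ℏ ≈ 4.472ℏ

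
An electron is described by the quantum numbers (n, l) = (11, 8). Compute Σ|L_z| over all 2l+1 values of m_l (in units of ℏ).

m_l runs from −8 to 8, i.e. {-8, -7, -6, -5, -4, -3, -2, -1, 0, 1, 2, 3, 4, 5, 6, 7, 8}.
Σ|m_l| = 2·8(8+1)/2 = 72.

Σ|L_z| = 72 ℏ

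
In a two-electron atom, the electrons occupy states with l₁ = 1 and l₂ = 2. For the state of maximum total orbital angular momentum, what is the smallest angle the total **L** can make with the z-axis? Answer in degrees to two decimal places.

The total orbital quantum number L ranges from |l₁ − l₂| to l₁ + l₂ in integer steps.
L ∈ {1, 2, 3}.
The maximum is L = 3, with |L_tot| = ℏ√(3·4) = 2√3 ℏ.
The minimum angle with z is arccos(3/√12) ≈ 30.00°.

θ_min ≈ 30.00°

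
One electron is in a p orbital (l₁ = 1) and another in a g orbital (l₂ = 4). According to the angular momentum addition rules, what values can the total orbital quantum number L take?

L = 3, 4, 5

The total orbital quantum number L ranges from |l₁ − l₂| to l₁ + l₂ in integer steps.
L ∈ {3, 4, 5}.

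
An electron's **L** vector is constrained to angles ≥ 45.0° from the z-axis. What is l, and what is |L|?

l = 1, |L| = √2 ℏ ≈ 1.414ℏ

At minimum angle, m_l = l, so cos θ = l/√(l(l+1)); cos²θ = l/(l+1) = 0.5000.
Solving: l = 1.
Then |L| = ℏ√(1·2) = √2 ℏ.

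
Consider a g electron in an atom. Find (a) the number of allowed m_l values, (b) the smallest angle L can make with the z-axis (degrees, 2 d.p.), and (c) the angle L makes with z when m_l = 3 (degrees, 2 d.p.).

9 values; θ_min ≈ 26.57°; θ(m_l=3) ≈ 47.87°

For a g orbital, l = 4.
There are 2l+1 = 9 values of m_l.
cos θ_min = 4/√20, so θ_min ≈ 26.57°.
For m_l = 3: cos θ = 3/√20, θ ≈ 47.87°.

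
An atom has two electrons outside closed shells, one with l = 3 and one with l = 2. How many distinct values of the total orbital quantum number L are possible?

5

L runs from |3 − 2| = 1 to 3 + 2 = 5.
Allowed values: L = 1, 2, 3, 4, 5.
That is 5 values.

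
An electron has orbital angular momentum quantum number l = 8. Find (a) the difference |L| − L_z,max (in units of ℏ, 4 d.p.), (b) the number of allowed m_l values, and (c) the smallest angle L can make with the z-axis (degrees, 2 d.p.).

|L| − L_z,max = (6√2 − 8)ℏ ≈ 0.4853ℏ.
There are 2l+1 = 17 values of m_l.
cos θ_min = 8/√72, so θ_min ≈ 19.47°.

|L|−L_z,max ≈ 0.4853ℏ; 17 values; θ_min ≈ 19.47°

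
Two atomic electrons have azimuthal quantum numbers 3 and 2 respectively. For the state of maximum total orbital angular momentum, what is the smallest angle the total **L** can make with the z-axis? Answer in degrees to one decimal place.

By the triangle rule, |l₁ − l₂| ≤ L ≤ l₁ + l₂.
So L can be 1, 2, 3, 4, 5.
The maximum is L = 5, with |L_tot| = ℏ√(5·6) = √30 ℏ.
The minimum angle with z is arccos(5/√30) ≈ 24.1°.

θ_min ≈ 24.1°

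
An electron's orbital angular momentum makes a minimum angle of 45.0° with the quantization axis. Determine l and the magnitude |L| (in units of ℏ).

cos θ_min = l/√(l(l+1)) = √(l/(l+1)), so l/(l+1) = cos²(45.0°) = 0.5000.
Thus l = 0.5000/(1 − 0.5000) ≈ 1.
Then |L| = ℏ√(1·2) = √2 ℏ.

l = 1, |L| = √2 ℏ ≈ 1.414ℏ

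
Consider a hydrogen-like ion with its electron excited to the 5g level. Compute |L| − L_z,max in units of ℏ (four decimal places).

The 5g level has l = 4.
|L| = 2√5 ℏ ≈ 4.4721ℏ, while L_z,max = lℏ = 4ℏ.
The difference is (2√5 − 4)ℏ ≈ 0.4721ℏ.

|L| − L_z,max ≈ 0.4721ℏ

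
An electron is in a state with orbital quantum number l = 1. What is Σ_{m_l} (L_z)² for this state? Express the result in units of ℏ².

Σ(L_z)² = 2 ℏ²

The allowed m_l values are -1, 0, 1.
Σ m_l² = l(l+1)(2l+1)/3 = 1·2·3/3 = 2.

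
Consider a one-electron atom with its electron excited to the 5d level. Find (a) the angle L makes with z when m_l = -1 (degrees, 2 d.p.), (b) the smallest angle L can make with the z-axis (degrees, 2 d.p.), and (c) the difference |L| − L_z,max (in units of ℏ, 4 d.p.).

θ(m_l=-1) ≈ 114.09°; θ_min ≈ 35.26°; |L|−L_z,max ≈ 0.4495ℏ

The 5d level has l = 2.
For m_l = -1: cos θ = -1/√6, θ ≈ 114.09°.
cos θ_min = 2/√6, so θ_min ≈ 35.26°.
|L| − L_z,max = (√6 − 2)ℏ ≈ 0.4495ℏ.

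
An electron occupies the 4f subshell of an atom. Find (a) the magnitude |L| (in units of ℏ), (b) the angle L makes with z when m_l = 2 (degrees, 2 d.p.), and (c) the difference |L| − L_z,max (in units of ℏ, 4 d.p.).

4f means n = 4, l = 3.
|L| = ℏ√(3·4) = 2√3 ℏ ≈ 3.464ℏ.
For m_l = 2: cos θ = 2/√12, θ ≈ 54.74°.
|L| − L_z,max = (2√3 − 3)ℏ ≈ 0.4641ℏ.

|L| = 2√3 ℏ ≈ 3.464ℏ; θ(m_l=2) ≈ 54.74°; |L|−L_z,max ≈ 0.4641ℏ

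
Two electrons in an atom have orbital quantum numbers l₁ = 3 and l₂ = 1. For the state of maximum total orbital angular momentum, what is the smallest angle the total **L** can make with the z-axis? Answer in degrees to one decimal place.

θ_min ≈ 26.6°

The total orbital quantum number L ranges from |l₁ − l₂| to l₁ + l₂ in integer steps.
Allowed values: L = 2, 3, 4.
The maximum is L = 4, with |L_tot| = ℏ√(4·5) = 2√5 ℏ.
The minimum angle with z is arccos(4/√20) ≈ 26.6°.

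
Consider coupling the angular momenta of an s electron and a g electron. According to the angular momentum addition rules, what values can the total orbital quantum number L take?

L = 4

Angular momentum addition gives L = |l₁ − l₂|, …, l₁ + l₂.
L ∈ {4}.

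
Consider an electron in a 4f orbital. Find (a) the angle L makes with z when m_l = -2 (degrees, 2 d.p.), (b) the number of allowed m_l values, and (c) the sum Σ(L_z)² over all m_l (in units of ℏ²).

θ(m_l=-2) ≈ 125.26°; 7 values; Σ(L_z)² = 28 ℏ²

4f means n = 4, l = 3.
For m_l = -2: cos θ = -2/√12, θ ≈ 125.26°.
There are 2l+1 = 7 values of m_l.
Σ m_l² = 28, so Σ(L_z)² = 28 ℏ².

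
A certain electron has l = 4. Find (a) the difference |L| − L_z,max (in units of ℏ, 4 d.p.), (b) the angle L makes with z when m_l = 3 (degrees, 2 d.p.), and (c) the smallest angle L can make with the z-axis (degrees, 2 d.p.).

|L| − L_z,max = (2√5 − 4)ℏ ≈ 0.4721ℏ.
For m_l = 3: cos θ = 3/√20, θ ≈ 47.87°.
cos θ_min = 4/√20, so θ_min ≈ 26.57°.

|L|−L_z,max ≈ 0.4721ℏ; θ(m_l=3) ≈ 47.87°; θ_min ≈ 26.57°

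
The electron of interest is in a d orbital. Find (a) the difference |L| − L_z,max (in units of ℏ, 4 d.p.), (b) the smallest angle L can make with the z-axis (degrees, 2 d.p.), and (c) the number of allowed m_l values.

For a d orbital, l = 2.
|L| − L_z,max = (√6 − 2)ℏ ≈ 0.4495ℏ.
cos θ_min = 2/√6, so θ_min ≈ 35.26°.
There are 2l+1 = 5 values of m_l.

|L|−L_z,max ≈ 0.4495ℏ; θ_min ≈ 35.26°; 5 values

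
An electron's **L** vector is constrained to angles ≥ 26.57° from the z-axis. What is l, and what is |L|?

l = 4, |L| = 2√5 ℏ ≈ 4.472ℏ

cos θ_min = l/√(l(l+1)) = √(l/(l+1)), so l/(l+1) = cos²(26.57°) = 0.7999.
l = cos²θ/sin²θ ≈ 4.
Then |L| = ℏ√(4·5) = 2√5 ℏ.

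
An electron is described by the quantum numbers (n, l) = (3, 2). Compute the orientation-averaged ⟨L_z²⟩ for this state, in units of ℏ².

m_l ∈ {-2, -1, 0, 1, 2}.
⟨L_z²⟩ = ℏ²·(Σ m_l²)/(2l+1) = ℏ²·10/5 = 2ℏ².

⟨L_z²⟩ = 2 ℏ²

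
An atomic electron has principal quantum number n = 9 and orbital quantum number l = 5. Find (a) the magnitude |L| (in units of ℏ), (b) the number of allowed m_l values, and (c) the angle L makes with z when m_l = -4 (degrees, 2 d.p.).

|L| = √30 ℏ ≈ 5.477ℏ; 11 values; θ(m_l=-4) ≈ 136.91°

|L| = ℏ√(5·6) = √30 ℏ ≈ 5.477ℏ.
There are 2l+1 = 11 values of m_l.
For m_l = -4: cos θ = -4/√30, θ ≈ 136.91°.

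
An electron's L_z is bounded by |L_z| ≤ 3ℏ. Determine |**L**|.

|L| = 2√3 ℏ ≈ 3.464ℏ

Since max m_l = l, l = 3.
|L| = ℏ√(l(l+1)) = 2√3 ℏ.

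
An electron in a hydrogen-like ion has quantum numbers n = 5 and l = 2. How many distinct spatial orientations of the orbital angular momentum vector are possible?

5

The number of m_l values is 2l + 1 = 2·2 + 1 = 5.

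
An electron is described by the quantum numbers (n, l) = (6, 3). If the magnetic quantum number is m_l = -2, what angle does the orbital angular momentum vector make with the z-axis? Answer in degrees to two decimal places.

θ ≈ 125.26°

|L|² = l(l+1)ℏ² = 12ℏ², so |L| = 2√3 ℏ.
L_z = m_l ℏ = −2ℏ.
cos θ = L_z/|L| = -2/√12, so θ ≈ 125.26°.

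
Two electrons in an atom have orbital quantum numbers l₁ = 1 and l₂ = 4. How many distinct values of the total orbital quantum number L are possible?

L runs from |1 − 4| = 3 to 1 + 4 = 5.
L ∈ {3, 4, 5}.
That is 3 values.

3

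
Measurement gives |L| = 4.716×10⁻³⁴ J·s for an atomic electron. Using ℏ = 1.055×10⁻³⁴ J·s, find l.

|L|/ℏ = (4.716×10⁻³⁴)/(1.055×10⁻³⁴) ≈ 4.470.
Set l(l+1) = 19.98; the integer solution is l = 4.

l = 4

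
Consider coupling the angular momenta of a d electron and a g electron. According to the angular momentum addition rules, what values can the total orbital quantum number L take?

L runs from |2 − 4| = 2 to 2 + 4 = 6.
L ∈ {2, 3, 4, 5, 6}.

L = 2, 3, 4, 5, 6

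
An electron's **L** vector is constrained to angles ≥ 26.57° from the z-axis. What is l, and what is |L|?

l = 4, |L| = 2√5 ℏ ≈ 4.472ℏ

cos²θ_min = l/(l+1) = 0.7999.
Thus l = 0.7999/(1 − 0.7999) ≈ 4.
Then |L| = ℏ√(4·5) = 2√5 ℏ.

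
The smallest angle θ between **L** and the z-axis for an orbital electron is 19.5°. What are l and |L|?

l = 8, |L| = 6√2 ℏ ≈ 8.485ℏ

cos θ_min = l/√(l(l+1)) = √(l/(l+1)), so l/(l+1) = cos²(19.5°) = 0.8886.
l = cos²θ/sin²θ ≈ 8.
Then |L| = ℏ√(8·9) = 6√2 ℏ.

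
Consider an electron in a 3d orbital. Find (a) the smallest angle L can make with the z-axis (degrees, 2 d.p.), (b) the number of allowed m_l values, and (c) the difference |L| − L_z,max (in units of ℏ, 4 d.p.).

For 3d, l = 2.
cos θ_min = 2/√6, so θ_min ≈ 35.26°.
There are 2l+1 = 5 values of m_l.
|L| − L_z,max = (√6 − 2)ℏ ≈ 0.4495ℏ.

θ_min ≈ 35.26°; 5 values; |L|−L_z,max ≈ 0.4495ℏ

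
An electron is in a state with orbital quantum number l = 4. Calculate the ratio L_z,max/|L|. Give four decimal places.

|L| = 2√5 ℏ ≈ 4.4721ℏ, while L_z,max = lℏ = 4ℏ.
L_z,max/|L| = 4/√20 = 0.8944.

L_z,max/|L| = 0.8944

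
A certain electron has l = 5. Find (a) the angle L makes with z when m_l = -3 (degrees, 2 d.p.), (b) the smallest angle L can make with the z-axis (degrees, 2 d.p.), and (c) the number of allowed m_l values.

θ(m_l=-3) ≈ 123.21°; θ_min ≈ 24.09°; 11 values

For m_l = -3: cos θ = -3/√30, θ ≈ 123.21°.
cos θ_min = 5/√30, so θ_min ≈ 24.09°.
There are 2l+1 = 11 values of m_l.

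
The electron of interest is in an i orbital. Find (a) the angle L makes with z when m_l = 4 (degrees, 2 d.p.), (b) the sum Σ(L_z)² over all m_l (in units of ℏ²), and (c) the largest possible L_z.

θ(m_l=4) ≈ 51.89°; Σ(L_z)² = 182 ℏ²; L_z,max = 6ℏ

For an i orbital, l = 6.
For m_l = 4: cos θ = 4/√42, θ ≈ 51.89°.
Σ m_l² = 182, so Σ(L_z)² = 182 ℏ².
L_z,max = lℏ = 6ℏ.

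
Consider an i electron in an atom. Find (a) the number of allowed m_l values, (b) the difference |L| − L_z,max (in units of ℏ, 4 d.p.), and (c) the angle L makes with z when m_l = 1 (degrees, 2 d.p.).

13 values; |L|−L_z,max ≈ 0.4807ℏ; θ(m_l=1) ≈ 81.12°

The letter i corresponds to l = 6.
There are 2l+1 = 13 values of m_l.
|L| − L_z,max = (√42 − 6)ℏ ≈ 0.4807ℏ.
For m_l = 1: cos θ = 1/√42, θ ≈ 81.12°.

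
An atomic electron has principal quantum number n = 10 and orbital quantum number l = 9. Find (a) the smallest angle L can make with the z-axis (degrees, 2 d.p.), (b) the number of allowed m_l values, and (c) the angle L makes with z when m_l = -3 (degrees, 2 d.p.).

cos θ_min = 9/√90, so θ_min ≈ 18.43°.
There are 2l+1 = 19 values of m_l.
For m_l = -3: cos θ = -3/√90, θ ≈ 108.43°.

θ_min ≈ 18.43°; 19 values; θ(m_l=-3) ≈ 108.43°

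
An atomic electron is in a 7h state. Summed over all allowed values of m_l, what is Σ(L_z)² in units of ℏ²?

Σ(L_z)² = 110 ℏ²

7h means n = 7, l = 5.
The allowed m_l values are -5, -4, -3, -2, -1, 0, 1, 2, 3, 4, 5.
Σ m_l² = l(l+1)(2l+1)/3 = 5·6·11/3 = 110.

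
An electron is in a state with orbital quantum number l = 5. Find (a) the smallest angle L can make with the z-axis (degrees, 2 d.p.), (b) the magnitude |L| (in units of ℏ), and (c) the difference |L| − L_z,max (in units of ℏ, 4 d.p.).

cos θ_min = 5/√30, so θ_min ≈ 24.09°.
|L| = ℏ√(5·6) = √30 ℏ ≈ 5.477ℏ.
|L| − L_z,max = (√30 − 5)ℏ ≈ 0.4772ℏ.

θ_min ≈ 24.09°; |L| = √30 ℏ ≈ 5.477ℏ; |L|−L_z,max ≈ 0.4772ℏ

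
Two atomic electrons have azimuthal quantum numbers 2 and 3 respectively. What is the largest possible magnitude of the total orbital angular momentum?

|L_tot|_max = √30 ℏ ≈ 5.477ℏ

L runs from |2 − 3| = 1 to 2 + 3 = 5.
Allowed values: L = 1, 2, 3, 4, 5.
The largest magnitude corresponds to L = 5: |L_tot| = ℏ√(5·6) = √30 ℏ.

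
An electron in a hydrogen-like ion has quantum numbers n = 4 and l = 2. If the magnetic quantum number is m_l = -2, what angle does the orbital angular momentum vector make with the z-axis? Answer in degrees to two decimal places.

|L|² = l(l+1)ℏ² = 6ℏ², so |L| = √6 ℏ.
L_z = m_l ℏ = −2ℏ.
cos θ = L_z/|L| = -2/√6, so θ ≈ 144.74°.

θ ≈ 144.74°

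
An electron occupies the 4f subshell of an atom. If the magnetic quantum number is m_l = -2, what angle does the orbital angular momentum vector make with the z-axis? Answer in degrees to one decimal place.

4f means n = 4, l = 3.
|L|² = l(l+1)ℏ² = 12ℏ², so |L| = 2√3 ℏ.
L_z = m_l ℏ = −2ℏ.
cos θ = L_z/|L| = -2/√12, so θ ≈ 125.3°.

θ ≈ 125.3°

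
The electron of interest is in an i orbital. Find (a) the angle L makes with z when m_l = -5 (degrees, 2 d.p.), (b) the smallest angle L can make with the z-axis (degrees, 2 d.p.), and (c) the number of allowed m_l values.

An i state has l = 6.
For m_l = -5: cos θ = -5/√42, θ ≈ 140.49°.
cos θ_min = 6/√42, so θ_min ≈ 22.21°.
There are 2l+1 = 13 values of m_l.

θ(m_l=-5) ≈ 140.49°; θ_min ≈ 22.21°; 13 values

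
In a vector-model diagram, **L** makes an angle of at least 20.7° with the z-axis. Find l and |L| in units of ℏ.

cos²θ_min = l/(l+1) = 0.8751.
Thus l = 0.8751/(1 − 0.8751) ≈ 7.
Then |L| = ℏ√(7·8) = 2√14 ℏ.

l = 7, |L| = 2√14 ℏ ≈ 7.483ℏ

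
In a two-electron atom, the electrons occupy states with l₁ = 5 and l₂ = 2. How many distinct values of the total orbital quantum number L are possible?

5

By the triangle rule, |l₁ − l₂| ≤ L ≤ l₁ + l₂.
L ∈ {3, 4, 5, 6, 7}.
That is 5 values.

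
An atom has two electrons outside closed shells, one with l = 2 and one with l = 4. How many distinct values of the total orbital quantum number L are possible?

Angular momentum addition gives L = |l₁ − l₂|, …, l₁ + l₂.
Allowed values: L = 2, 3, 4, 5, 6.
That is 5 values.

5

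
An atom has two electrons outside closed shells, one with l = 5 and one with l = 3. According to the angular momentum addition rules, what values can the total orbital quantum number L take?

By the triangle rule, |l₁ − l₂| ≤ L ≤ l₁ + l₂.
So L can be 2, 3, 4, 5, 6, 7, 8.

L = 2, 3, 4, 5, 6, 7, 8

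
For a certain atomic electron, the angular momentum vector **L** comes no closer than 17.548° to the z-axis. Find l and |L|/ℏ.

l = 10, |L| = √110 ℏ ≈ 10.488ℏ

cos θ_min = l/√(l(l+1)) = √(l/(l+1)), so l/(l+1) = cos²(17.548°) = 0.9091.
l = cos²θ/sin²θ ≈ 10.
Then |L| = ℏ√(10·11) = √110 ℏ.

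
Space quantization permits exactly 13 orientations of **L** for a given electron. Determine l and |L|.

l = 6, |L| = √42 ℏ ≈ 6.481ℏ

2l + 1 = 13 ⇒ l = 6.
Then |L| = √(l(l+1)) ℏ = √42 ℏ.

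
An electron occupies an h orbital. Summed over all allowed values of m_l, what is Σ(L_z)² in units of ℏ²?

Σ(L_z)² = 110 ℏ²

The letter h corresponds to l = 5.
The allowed m_l values are -5, -4, -3, -2, -1, 0, 1, 2, 3, 4, 5.
Summing m² from −5 to 5: Σ m_l² = 110.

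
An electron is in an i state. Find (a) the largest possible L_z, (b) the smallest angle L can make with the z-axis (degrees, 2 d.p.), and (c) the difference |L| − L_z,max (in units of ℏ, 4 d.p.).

I corresponds to l = 6.
L_z,max = lℏ = 6ℏ.
cos θ_min = 6/√42, so θ_min ≈ 22.21°.
|L| − L_z,max = (√42 − 6)ℏ ≈ 0.4807ℏ.

L_z,max = 6ℏ; θ_min ≈ 22.21°; |L|−L_z,max ≈ 0.4807ℏ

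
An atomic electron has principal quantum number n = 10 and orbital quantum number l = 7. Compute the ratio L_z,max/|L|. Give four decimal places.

L_z,max/|L| = 0.9354

|L| = 2√14 ℏ ≈ 7.4833ℏ, while L_z,max = lℏ = 7ℏ.
L_z,max/|L| = 7/√56 = 0.9354.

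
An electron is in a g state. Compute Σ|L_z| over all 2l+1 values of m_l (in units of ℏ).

For a g orbital, l = 4.
m_l runs from −4 to 4, i.e. {-4, -3, -2, -1, 0, 1, 2, 3, 4}.
Σ|m_l| = l(l+1) = 20.

Σ|L_z| = 20 ℏ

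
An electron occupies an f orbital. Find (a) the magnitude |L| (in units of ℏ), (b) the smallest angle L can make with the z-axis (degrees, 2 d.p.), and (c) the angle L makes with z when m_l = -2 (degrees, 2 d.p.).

|L| = 2√3 ℏ ≈ 3.464ℏ; θ_min ≈ 30.00°; θ(m_l=-2) ≈ 125.26°

An f state has l = 3.
|L| = ℏ√(3·4) = 2√3 ℏ ≈ 3.464ℏ.
cos θ_min = 3/√12, so θ_min ≈ 30.00°.
For m_l = -2: cos θ = -2/√12, θ ≈ 125.26°.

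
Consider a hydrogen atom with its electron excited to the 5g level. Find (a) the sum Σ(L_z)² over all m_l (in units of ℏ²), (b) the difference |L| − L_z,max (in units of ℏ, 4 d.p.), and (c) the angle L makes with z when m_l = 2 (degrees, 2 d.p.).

Σ(L_z)² = 60 ℏ²; |L|−L_z,max ≈ 0.4721ℏ; θ(m_l=2) ≈ 63.43°

The 5g level has l = 4.
Σ m_l² = 60, so Σ(L_z)² = 60 ℏ².
|L| − L_z,max = (2√5 − 4)ℏ ≈ 0.4721ℏ.
For m_l = 2: cos θ = 2/√20, θ ≈ 63.43°.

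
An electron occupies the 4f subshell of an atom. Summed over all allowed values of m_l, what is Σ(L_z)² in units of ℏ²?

Σ(L_z)² = 28 ℏ²

For 4f, l = 3.
The allowed m_l values are -3, -2, -1, 0, 1, 2, 3.
Σ m_l² = l(l+1)(2l+1)/3 = 3·4·7/3 = 28.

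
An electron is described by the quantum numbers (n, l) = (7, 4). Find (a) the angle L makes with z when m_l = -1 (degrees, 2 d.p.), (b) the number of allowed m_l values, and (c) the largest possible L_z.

For m_l = -1: cos θ = -1/√20, θ ≈ 102.92°.
There are 2l+1 = 9 values of m_l.
L_z,max = lℏ = 4ℏ.

θ(m_l=-1) ≈ 102.92°; 9 values; L_z,max = 4ℏ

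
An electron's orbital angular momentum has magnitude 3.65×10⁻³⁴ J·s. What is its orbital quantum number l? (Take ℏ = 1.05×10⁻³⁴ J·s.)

l = 3

In units of ℏ, |L| ≈ 3.476.
l(l+1) ≈ 3.476² ≈ 12.08, so l = 3.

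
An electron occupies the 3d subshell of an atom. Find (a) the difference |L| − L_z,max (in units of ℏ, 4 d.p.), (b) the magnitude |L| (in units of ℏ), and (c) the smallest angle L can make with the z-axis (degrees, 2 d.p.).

For 3d, l = 2.
|L| − L_z,max = (√6 − 2)ℏ ≈ 0.4495ℏ.
|L| = ℏ√(2·3) = √6 ℏ ≈ 2.449ℏ.
cos θ_min = 2/√6, so θ_min ≈ 35.26°.

|L|−L_z,max ≈ 0.4495ℏ; |L| = √6 ℏ ≈ 2.449ℏ; θ_min ≈ 35.26°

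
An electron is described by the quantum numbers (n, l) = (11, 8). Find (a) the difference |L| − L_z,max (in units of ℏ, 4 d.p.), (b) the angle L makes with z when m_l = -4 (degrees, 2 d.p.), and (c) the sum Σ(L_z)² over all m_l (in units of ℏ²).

|L| − L_z,max = (6√2 − 8)ℏ ≈ 0.4853ℏ.
For m_l = -4: cos θ = -4/√72, θ ≈ 118.13°.
Σ m_l² = 408, so Σ(L_z)² = 408 ℏ².

|L|−L_z,max ≈ 0.4853ℏ; θ(m_l=-4) ≈ 118.13°; Σ(L_z)² = 408 ℏ²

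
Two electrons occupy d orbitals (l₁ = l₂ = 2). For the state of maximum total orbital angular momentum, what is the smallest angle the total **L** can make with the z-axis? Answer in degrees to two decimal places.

By the triangle rule, |l₁ − l₂| ≤ L ≤ l₁ + l₂.
Allowed values: L = 0, 1, 2, 3, 4.
The maximum is L = 4, with |L_tot| = ℏ√(4·5) = 2√5 ℏ.
The minimum angle with z is arccos(4/√20) ≈ 26.57°.

θ_min ≈ 26.57°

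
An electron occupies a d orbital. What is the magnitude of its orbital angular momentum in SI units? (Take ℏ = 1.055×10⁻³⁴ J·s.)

|L| = 2.584×10⁻³⁴ J·s

A d state has l = 2.
|L| = ℏ√(l(l+1)) = ℏ√(2·3) = √6 ℏ
Numerically, |L| = 2.449 × (1.055×10⁻³⁴ J·s) = 2.584×10⁻³⁴ J·s.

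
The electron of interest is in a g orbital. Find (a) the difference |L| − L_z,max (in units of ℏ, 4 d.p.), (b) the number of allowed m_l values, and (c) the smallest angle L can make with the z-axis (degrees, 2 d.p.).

|L|−L_z,max ≈ 0.4721ℏ; 9 values; θ_min ≈ 26.57°

The letter g corresponds to l = 4.
|L| − L_z,max = (2√5 − 4)ℏ ≈ 0.4721ℏ.
There are 2l+1 = 9 values of m_l.
cos θ_min = 4/√20, so θ_min ≈ 26.57°.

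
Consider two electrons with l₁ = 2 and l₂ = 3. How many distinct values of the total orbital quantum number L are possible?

5

L runs from |2 − 3| = 1 to 2 + 3 = 5.
Allowed values: L = 1, 2, 3, 4, 5.
That is 5 values.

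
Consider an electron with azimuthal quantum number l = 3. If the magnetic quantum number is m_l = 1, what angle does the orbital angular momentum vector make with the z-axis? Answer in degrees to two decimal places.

θ ≈ 73.22°

|L| = √(l(l+1)) ℏ = 2√3 ℏ.
L_z = m_l ℏ = 1ℏ.
cos θ = L_z/|L| = 1/√12, so θ ≈ 73.22°.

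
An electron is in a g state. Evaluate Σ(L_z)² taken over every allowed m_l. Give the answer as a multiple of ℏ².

For a g orbital, l = 4.
m_l runs from −4 to 4, i.e. {-4, -3, -2, -1, 0, 1, 2, 3, 4}.
Σ m_l² = l(l+1)(2l+1)/3 = 4·5·9/3 = 60.

Σ(L_z)² = 60 ℏ²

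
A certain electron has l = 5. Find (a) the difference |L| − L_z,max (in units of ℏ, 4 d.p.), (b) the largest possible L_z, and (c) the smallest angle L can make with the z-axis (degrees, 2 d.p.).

|L|−L_z,max ≈ 0.4772ℏ; L_z,max = 5ℏ; θ_min ≈ 24.09°

|L| − L_z,max = (√30 − 5)ℏ ≈ 0.4772ℏ.
L_z,max = lℏ = 5ℏ.
cos θ_min = 5/√30, so θ_min ≈ 24.09°.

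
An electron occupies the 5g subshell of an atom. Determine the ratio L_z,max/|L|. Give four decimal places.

L_z,max/|L| = 0.8944

The 5g subshell has l = 4.
|L| = 2√5 ℏ ≈ 4.4721ℏ, while L_z,max = lℏ = 4ℏ.
L_z,max/|L| = 4/√20 = 0.8944.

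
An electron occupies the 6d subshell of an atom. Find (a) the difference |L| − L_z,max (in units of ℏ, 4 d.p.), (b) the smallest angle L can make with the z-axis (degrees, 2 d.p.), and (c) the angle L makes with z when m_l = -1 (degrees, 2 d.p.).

|L|−L_z,max ≈ 0.4495ℏ; θ_min ≈ 35.26°; θ(m_l=-1) ≈ 114.09°

The 6d subshell has l = 2.
|L| − L_z,max = (√6 − 2)ℏ ≈ 0.4495ℏ.
cos θ_min = 2/√6, so θ_min ≈ 35.26°.
For m_l = -1: cos θ = -1/√6, θ ≈ 114.09°.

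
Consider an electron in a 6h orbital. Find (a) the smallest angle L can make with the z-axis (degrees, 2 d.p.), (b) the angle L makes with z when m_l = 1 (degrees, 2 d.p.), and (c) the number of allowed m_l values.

θ_min ≈ 24.09°; θ(m_l=1) ≈ 79.48°; 11 values

For 6h, l = 5.
cos θ_min = 5/√30, so θ_min ≈ 24.09°.
For m_l = 1: cos θ = 1/√30, θ ≈ 79.48°.
There are 2l+1 = 11 values of m_l.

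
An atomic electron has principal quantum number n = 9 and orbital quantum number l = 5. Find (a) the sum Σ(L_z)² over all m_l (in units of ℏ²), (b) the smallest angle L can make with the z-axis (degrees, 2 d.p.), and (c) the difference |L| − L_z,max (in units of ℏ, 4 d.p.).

Σ(L_z)² = 110 ℏ²; θ_min ≈ 24.09°; |L|−L_z,max ≈ 0.4772ℏ

Σ m_l² = 110, so Σ(L_z)² = 110 ℏ².
cos θ_min = 5/√30, so θ_min ≈ 24.09°.
|L| − L_z,max = (√30 − 5)ℏ ≈ 0.4772ℏ.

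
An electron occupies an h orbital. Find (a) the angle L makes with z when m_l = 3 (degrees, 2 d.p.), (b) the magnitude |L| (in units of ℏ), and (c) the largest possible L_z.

θ(m_l=3) ≈ 56.79°; |L| = √30 ℏ ≈ 5.477ℏ; L_z,max = 5ℏ

The letter h corresponds to l = 5.
For m_l = 3: cos θ = 3/√30, θ ≈ 56.79°.
|L| = ℏ√(5·6) = √30 ℏ ≈ 5.477ℏ.
L_z,max = lℏ = 5ℏ.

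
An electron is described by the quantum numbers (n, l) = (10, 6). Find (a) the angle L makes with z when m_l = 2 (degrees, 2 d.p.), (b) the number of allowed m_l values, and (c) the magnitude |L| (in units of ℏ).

For m_l = 2: cos θ = 2/√42, θ ≈ 72.02°.
There are 2l+1 = 13 values of m_l.
|L| = ℏ√(6·7) = √42 ℏ ≈ 6.481ℏ.

θ(m_l=2) ≈ 72.02°; 13 values; |L| = √42 ℏ ≈ 6.481ℏ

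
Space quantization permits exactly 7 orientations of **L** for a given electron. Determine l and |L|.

Since there are 2l+1 = 7 values of m_l, l = 3.
Then |L| = √(l(l+1)) ℏ = 2√3 ℏ.

l = 3, |L| = 2√3 ℏ ≈ 3.464ℏ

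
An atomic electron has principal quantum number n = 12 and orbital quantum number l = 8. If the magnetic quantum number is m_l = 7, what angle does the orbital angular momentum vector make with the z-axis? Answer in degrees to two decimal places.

|L| = ℏ√(l(l+1)) = 6√2 ℏ.
L_z = m_l ℏ = 7ℏ.
cos θ = L_z/|L| = 7/√72, so θ ≈ 34.42°.

θ ≈ 34.42°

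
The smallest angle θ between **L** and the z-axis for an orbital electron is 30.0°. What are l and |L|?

At minimum angle, m_l = l, so cos θ = l/√(l(l+1)); cos²θ = l/(l+1) = 0.7500.
Solving: l = 3.
Then |L| = ℏ√(3·4) = 2√3 ℏ.

l = 3, |L| = 2√3 ℏ ≈ 3.464ℏ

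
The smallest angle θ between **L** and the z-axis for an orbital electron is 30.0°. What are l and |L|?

l = 3, |L| = 2√3 ℏ ≈ 3.464ℏ

At minimum angle, m_l = l, so cos θ = l/√(l(l+1)); cos²θ = l/(l+1) = 0.7500.
Thus l = 0.7500/(1 − 0.7500) ≈ 3.
Then |L| = ℏ√(3·4) = 2√3 ℏ.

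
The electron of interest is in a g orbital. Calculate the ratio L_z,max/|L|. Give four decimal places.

The letter g corresponds to l = 4.
|L| = 2√5 ℏ ≈ 4.4721ℏ, while L_z,max = lℏ = 4ℏ.
L_z,max/|L| = 4/√20 = 0.8944.

L_z,max/|L| = 0.8944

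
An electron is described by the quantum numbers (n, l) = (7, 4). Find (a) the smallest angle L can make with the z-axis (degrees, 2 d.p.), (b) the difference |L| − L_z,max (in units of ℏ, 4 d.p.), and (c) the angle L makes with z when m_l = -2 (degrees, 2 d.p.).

θ_min ≈ 26.57°; |L|−L_z,max ≈ 0.4721ℏ; θ(m_l=-2) ≈ 116.57°

cos θ_min = 4/√20, so θ_min ≈ 26.57°.
|L| − L_z,max = (2√5 − 4)ℏ ≈ 0.4721ℏ.
For m_l = -2: cos θ = -2/√20, θ ≈ 116.57°.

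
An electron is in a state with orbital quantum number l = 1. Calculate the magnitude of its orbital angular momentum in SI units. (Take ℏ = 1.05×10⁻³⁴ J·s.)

|L| = 1.48×10⁻³⁴ J·s

|L| = ℏ√(l(l+1)) = ℏ√(1·2) = √2 ℏ
Numerically, |L| = 1.414 × (1.05×10⁻³⁴ J·s) = 1.48×10⁻³⁴ J·s.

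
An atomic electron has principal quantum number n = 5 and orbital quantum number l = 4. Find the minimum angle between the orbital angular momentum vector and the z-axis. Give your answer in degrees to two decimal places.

θ_min ≈ 26.57°

|L| = ℏ√(l(l+1)) = 2√5 ℏ.
The smallest angle corresponds to the largest L_z, i.e. m_l = l = 4, giving L_z = 4ℏ.
cos θ_min = 4/√20, so θ_min ≈ 26.57°.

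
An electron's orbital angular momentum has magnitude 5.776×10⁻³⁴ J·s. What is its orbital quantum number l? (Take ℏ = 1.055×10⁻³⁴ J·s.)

l = 5

In units of ℏ, |L| ≈ 5.475.
(|L|/ℏ)² = l(l+1) ≈ 29.97 ⇒ l = 5.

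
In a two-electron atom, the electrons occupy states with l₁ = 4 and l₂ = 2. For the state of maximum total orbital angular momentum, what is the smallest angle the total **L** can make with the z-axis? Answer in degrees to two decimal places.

θ_min ≈ 22.21°

Angular momentum addition gives L = |l₁ − l₂|, …, l₁ + l₂.
So L can be 2, 3, 4, 5, 6.
The maximum is L = 6, with |L_tot| = ℏ√(6·7) = √42 ℏ.
The minimum angle with z is arccos(6/√42) ≈ 22.21°.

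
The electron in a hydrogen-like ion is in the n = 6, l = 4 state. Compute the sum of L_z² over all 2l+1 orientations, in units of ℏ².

m_l ∈ {-4, -3, -2, -1, 0, 1, 2, 3, 4}.
Σ m_l² = 2·(1 + 4 + 9 + 16) = 60.

Σ(L_z)² = 60 ℏ²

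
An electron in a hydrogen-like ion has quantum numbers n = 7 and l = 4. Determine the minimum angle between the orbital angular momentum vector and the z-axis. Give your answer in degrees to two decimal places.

|L| = √(l(l+1)) ℏ = 2√5 ℏ.
The smallest angle corresponds to the largest L_z, i.e. m_l = l = 4, giving L_z = 4ℏ.
cos θ_min = 4/√20, so θ_min ≈ 26.57°.

θ_min ≈ 26.57°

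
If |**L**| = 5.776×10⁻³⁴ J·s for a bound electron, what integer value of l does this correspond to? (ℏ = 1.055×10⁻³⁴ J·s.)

|L|/ℏ = (5.776×10⁻³⁴)/(1.055×10⁻³⁴) ≈ 5.475.
l(l+1) ≈ 5.475² ≈ 29.97, so l = 5.

l = 5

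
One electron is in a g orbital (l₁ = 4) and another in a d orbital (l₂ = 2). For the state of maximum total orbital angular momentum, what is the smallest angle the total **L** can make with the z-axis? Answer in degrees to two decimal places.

θ_min ≈ 22.21°

Angular momentum addition gives L = |l₁ − l₂|, …, l₁ + l₂.
So L can be 2, 3, 4, 5, 6.
The maximum is L = 6, with |L_tot| = ℏ√(6·7) = √42 ℏ.
The minimum angle with z is arccos(6/√42) ≈ 22.21°.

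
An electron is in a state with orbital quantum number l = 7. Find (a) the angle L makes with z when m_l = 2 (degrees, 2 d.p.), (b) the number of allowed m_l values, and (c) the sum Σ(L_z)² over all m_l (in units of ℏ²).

θ(m_l=2) ≈ 74.50°; 15 values; Σ(L_z)² = 280 ℏ²

For m_l = 2: cos θ = 2/√56, θ ≈ 74.50°.
There are 2l+1 = 15 values of m_l.
Σ m_l² = 280, so Σ(L_z)² = 280 ℏ².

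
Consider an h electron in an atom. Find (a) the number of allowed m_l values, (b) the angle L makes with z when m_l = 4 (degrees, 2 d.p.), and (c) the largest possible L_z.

H corresponds to l = 5.
There are 2l+1 = 11 values of m_l.
For m_l = 4: cos θ = 4/√30, θ ≈ 43.09°.
L_z,max = lℏ = 5ℏ.

11 values; θ(m_l=4) ≈ 43.09°; L_z,max = 5ℏ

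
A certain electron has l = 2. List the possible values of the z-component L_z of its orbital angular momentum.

L_z = m_l ℏ with m_l ranging from −l to +l in integer steps.
For l = 2: m_l ∈ {-2, -1, 0, 1, 2}.

L_z ∈ {−2ℏ, −ℏ, 0, ℏ, 2ℏ}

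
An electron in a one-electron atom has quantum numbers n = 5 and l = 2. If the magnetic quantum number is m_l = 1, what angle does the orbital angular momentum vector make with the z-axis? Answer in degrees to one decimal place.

|L| = ℏ√(l(l+1)) = √6 ℏ.
L_z = m_l ℏ = 1ℏ.
cos θ = L_z/|L| = 1/√6, so θ ≈ 65.9°.

θ ≈ 65.9°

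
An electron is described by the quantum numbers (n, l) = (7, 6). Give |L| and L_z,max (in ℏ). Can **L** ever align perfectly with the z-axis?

|L| = √42 ℏ ≈ 6.4807ℏ, while L_z,max = lℏ = 6ℏ.
Since |L| > L_z,max, the vector can never point exactly along z; the closest it comes is θ_min = arccos(6/√42) ≈ 22.2°.

No: L_z,max = 6ℏ < |L| = √42 ℏ ≈ 6.481ℏ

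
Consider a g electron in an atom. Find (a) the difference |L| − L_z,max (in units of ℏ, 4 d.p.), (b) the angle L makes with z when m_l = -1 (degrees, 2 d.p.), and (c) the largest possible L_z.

|L|−L_z,max ≈ 0.4721ℏ; θ(m_l=-1) ≈ 102.92°; L_z,max = 4ℏ

For a g orbital, l = 4.
|L| − L_z,max = (2√5 − 4)ℏ ≈ 0.4721ℏ.
For m_l = -1: cos θ = -1/√20, θ ≈ 102.92°.
L_z,max = lℏ = 4ℏ.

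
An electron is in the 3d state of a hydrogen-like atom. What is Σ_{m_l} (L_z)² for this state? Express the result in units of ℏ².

Σ(L_z)² = 10 ℏ²

3d means n = 3, l = 2.
The allowed m_l values are -2, -1, 0, 1, 2.
Σ m_l² = l(l+1)(2l+1)/3 = 2·3·5/3 = 10.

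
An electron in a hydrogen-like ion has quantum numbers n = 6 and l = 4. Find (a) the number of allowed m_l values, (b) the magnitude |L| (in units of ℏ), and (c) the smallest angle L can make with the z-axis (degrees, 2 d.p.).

There are 2l+1 = 9 values of m_l.
|L| = ℏ√(4·5) = 2√5 ℏ ≈ 4.472ℏ.
cos θ_min = 4/√20, so θ_min ≈ 26.57°.

9 values; |L| = 2√5 ℏ ≈ 4.472ℏ; θ_min ≈ 26.57°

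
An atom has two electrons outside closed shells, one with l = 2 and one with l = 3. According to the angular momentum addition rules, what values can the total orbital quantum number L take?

Angular momentum addition gives L = |l₁ − l₂|, …, l₁ + l₂.
L ∈ {1, 2, 3, 4, 5}.

L = 1, 2, 3, 4, 5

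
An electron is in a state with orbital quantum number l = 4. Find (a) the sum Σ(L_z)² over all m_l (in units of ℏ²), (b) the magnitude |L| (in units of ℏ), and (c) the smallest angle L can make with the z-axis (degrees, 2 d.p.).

Σ m_l² = 60, so Σ(L_z)² = 60 ℏ².
|L| = ℏ√(4·5) = 2√5 ℏ ≈ 4.472ℏ.
cos θ_min = 4/√20, so θ_min ≈ 26.57°.

Σ(L_z)² = 60 ℏ²; |L| = 2√5 ℏ ≈ 4.472ℏ; θ_min ≈ 26.57°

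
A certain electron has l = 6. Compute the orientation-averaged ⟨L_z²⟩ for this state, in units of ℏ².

m_l ∈ {-6, -5, -4, -3, -2, -1, 0, 1, 2, 3, 4, 5, 6}.
Average of L_z² over 13 states: 182/13 ℏ² = 14 ℏ².

⟨L_z²⟩ = 14 ℏ²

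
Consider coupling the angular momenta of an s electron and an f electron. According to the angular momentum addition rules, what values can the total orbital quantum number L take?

L = 3

By the triangle rule, |l₁ − l₂| ≤ L ≤ l₁ + l₂.
So L can be 3.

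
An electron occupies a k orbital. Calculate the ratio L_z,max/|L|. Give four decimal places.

The letter k corresponds to l = 7.
|L| = 2√14 ℏ ≈ 7.4833ℏ, while L_z,max = lℏ = 7ℏ.
L_z,max/|L| = 7/√56 = 0.9354.

L_z,max/|L| = 0.9354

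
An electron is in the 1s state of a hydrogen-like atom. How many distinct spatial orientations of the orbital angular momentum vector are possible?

1

1s means n = 1, l = 0.
The number of m_l values is 2l + 1 = 2·0 + 1 = 1.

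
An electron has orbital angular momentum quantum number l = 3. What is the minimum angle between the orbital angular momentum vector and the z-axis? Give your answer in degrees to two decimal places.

θ_min ≈ 30.00°

|L| = √(l(l+1)) ℏ = 2√3 ℏ.
The smallest angle corresponds to the largest L_z, i.e. m_l = l = 3, giving L_z = 3ℏ.
cos θ_min = 3/√12, so θ_min ≈ 30.00°.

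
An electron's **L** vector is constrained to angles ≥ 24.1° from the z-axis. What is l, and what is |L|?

l = 5, |L| = √30 ℏ ≈ 5.477ℏ

cos θ_min = l/√(l(l+1)) = √(l/(l+1)), so l/(l+1) = cos²(24.1°) = 0.8333.
Thus l = 0.8333/(1 − 0.8333) ≈ 5.
Then |L| = ℏ√(5·6) = √30 ℏ.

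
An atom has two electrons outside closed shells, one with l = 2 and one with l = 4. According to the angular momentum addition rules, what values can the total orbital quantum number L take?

L = 2, 3, 4, 5, 6

The total orbital quantum number L ranges from |l₁ − l₂| to l₁ + l₂ in integer steps.
L ∈ {2, 3, 4, 5, 6}.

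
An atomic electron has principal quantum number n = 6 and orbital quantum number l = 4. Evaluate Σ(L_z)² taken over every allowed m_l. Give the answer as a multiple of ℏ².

The allowed m_l values are -4, -3, -2, -1, 0, 1, 2, 3, 4.
Summing m² from −4 to 4: Σ m_l² = 60.

Σ(L_z)² = 60 ℏ²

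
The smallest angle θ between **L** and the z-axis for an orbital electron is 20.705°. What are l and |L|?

cos θ_min = l/√(l(l+1)) = √(l/(l+1)), so l/(l+1) = cos²(20.705°) = 0.8750.
Solving: l = 7.
Then |L| = ℏ√(7·8) = 2√14 ℏ.

l = 7, |L| = 2√14 ℏ ≈ 7.483ℏ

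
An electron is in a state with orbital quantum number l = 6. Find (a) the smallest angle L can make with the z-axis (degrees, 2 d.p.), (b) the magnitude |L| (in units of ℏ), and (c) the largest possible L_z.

cos θ_min = 6/√42, so θ_min ≈ 22.21°.
|L| = ℏ√(6·7) = √42 ℏ ≈ 6.481ℏ.
L_z,max = lℏ = 6ℏ.

θ_min ≈ 22.21°; |L| = √42 ℏ ≈ 6.481ℏ; L_z,max = 6ℏ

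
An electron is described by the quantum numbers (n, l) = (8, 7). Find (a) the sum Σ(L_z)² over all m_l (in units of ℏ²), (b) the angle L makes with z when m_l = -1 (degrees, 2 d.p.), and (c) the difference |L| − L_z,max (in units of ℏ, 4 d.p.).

Σ(L_z)² = 280 ℏ²; θ(m_l=-1) ≈ 97.68°; |L|−L_z,max ≈ 0.4833ℏ

Σ m_l² = 280, so Σ(L_z)² = 280 ℏ².
For m_l = -1: cos θ = -1/√56, θ ≈ 97.68°.
|L| − L_z,max = (2√14 − 7)ℏ ≈ 0.4833ℏ.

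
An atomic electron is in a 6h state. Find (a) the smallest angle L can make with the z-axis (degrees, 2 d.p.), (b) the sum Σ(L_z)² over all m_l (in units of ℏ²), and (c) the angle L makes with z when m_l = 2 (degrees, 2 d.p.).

6h means n = 6, l = 5.
cos θ_min = 5/√30, so θ_min ≈ 24.09°.
Σ m_l² = 110, so Σ(L_z)² = 110 ℏ².
For m_l = 2: cos θ = 2/√30, θ ≈ 68.58°.

θ_min ≈ 24.09°; Σ(L_z)² = 110 ℏ²; θ(m_l=2) ≈ 68.58°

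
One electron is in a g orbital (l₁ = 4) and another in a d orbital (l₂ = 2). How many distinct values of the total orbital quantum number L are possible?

The total orbital quantum number L ranges from |l₁ − l₂| to l₁ + l₂ in integer steps.
So L can be 2, 3, 4, 5, 6.
That is 5 values.

5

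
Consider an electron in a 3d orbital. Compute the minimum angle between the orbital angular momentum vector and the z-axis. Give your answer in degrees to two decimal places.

3d means n = 3, l = 2.
|L| = ℏ√(l(l+1)) = √6 ℏ.
The smallest angle corresponds to the largest L_z, i.e. m_l = l = 2, giving L_z = 2ℏ.
cos θ_min = 2/√6, so θ_min ≈ 35.26°.

θ_min ≈ 35.26°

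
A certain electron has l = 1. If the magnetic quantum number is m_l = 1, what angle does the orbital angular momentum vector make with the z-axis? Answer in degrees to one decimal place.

|L|² = l(l+1)ℏ² = 2ℏ², so |L| = √2 ℏ.
L_z = m_l ℏ = 1ℏ.
cos θ = L_z/|L| = 1/√2, so θ ≈ 45.0°.

θ ≈ 45.0°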